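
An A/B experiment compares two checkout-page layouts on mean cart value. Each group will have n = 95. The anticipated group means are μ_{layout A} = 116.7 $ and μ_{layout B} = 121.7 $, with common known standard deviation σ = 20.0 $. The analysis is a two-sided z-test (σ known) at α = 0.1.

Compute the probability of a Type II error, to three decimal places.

Standardized effect: d = |μ_{layout A} − μ_{layout B}| / σ = |116.7 − 121.7| / 20.0 = 0.2500
Noncentrality parameter: δ = d·√(n/2) = 0.2500 × √(95/2) = 1.7230
Critical value for a two-sided test at α = 0.1: z_{α/2} = 1.645.
Power = Φ(δ − 1.645) + Φ(−δ − 1.645) = Φ(0.078) + Φ(-3.368) = 0.5311 + 0.0004 = 0.5315.
Type II error: β = 1 − power = 1 − 0.5315 = 0.4685.

β ≈ 0.468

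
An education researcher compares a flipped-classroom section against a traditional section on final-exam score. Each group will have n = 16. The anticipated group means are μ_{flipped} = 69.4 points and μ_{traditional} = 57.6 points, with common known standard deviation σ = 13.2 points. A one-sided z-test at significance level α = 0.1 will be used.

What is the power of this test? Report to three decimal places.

Power ≈ 0.894

Standardized effect: d = |μ_{flipped} − μ_{traditional}| / σ = |69.4 − 57.6| / 13.2 = 0.8939
Noncentrality parameter: δ = d·√(n/2) = 0.8939 × √(16/2) = 2.5284
One-sided α = 0.1 → critical value z_{0.1} = 1.282.
Power = P(Z > 1.282 − δ) = Φ(1.247) = 0.8938.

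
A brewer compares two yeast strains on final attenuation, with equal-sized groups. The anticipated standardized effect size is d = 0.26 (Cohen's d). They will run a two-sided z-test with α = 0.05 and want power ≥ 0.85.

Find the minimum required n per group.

For power 0.85 need Φ(δ − z_{0.025}) = 0.85, so δ = z_{0.025} + z_{0.15} = 1.960 + 1.036 = 2.996.
(The Φ(−δ − z_{α/2}) term is vanishingly small for δ > 0 and is dropped in the standard sample-size formula.)
δ = d·√(n/2) ⇒ n = 2(δ/d)² = 2 × (2.996 / 0.26)² = 265.63.
Rounding up, n = 266 per group.

n = 266 per group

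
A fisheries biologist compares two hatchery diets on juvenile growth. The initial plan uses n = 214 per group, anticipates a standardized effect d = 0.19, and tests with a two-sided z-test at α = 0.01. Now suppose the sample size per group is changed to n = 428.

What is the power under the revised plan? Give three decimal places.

With n = 428 per group: δ = d·√(n/2) = 0.19 × √(428/2) = 2.7795. Critical value z_{0.005} = 2.576.
Revised power = Φ(δ − 2.576) + Φ(−δ − 2.576) = Φ(0.204) + Φ(-5.355) = 0.5807 + 0.0000 = 0.5807.

Power ≈ 0.581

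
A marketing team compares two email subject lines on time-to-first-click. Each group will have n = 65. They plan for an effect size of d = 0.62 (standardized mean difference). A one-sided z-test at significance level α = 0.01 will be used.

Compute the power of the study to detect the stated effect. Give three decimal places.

Power ≈ 0.887

Noncentrality parameter: δ = d·√(n/2) = 0.62 × √(65/2) = 3.5345
Critical value for a one-sided test at α = 0.01: z_α = 2.326.
Power = P(Z > 2.326 − δ) = Φ(1.208) = 0.8865.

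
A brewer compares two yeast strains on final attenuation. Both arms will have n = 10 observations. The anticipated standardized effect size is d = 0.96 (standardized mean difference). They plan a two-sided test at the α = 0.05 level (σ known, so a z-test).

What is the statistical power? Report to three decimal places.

Power ≈ 0.574

Noncentrality parameter: δ = d·√(n/2) = 0.96 × √(10/2) = 2.1466
Critical value for a two-sided test at α = 0.05: z_{α/2} = 1.960.
Power = Φ(δ − 1.960) + Φ(−δ − 1.960) = Φ(0.187) + Φ(-4.107) = 0.5740 + 0.0000 = 0.5741.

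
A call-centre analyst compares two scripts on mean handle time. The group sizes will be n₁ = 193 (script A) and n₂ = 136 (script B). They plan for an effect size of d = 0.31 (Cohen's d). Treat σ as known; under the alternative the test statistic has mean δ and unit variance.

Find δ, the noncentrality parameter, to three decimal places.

The noncentrality parameter scales effect size by the design's sample-size factor: δ = d / √(1/n₁ + 1/n₂) = 0.31 / √(1/193 + 1/136) = 2.7689

δ ≈ 2.769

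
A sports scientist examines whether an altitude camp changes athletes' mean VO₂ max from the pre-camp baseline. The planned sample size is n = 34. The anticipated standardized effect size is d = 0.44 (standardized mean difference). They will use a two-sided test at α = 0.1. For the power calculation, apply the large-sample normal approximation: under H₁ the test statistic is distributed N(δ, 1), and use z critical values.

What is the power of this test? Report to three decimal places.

Noncentrality parameter: δ = d·√n = 0.44 × √34 = 2.5656
Two-sided α = 0.1 → critical value z_{0.05} = 1.645.
Power = Φ(δ − 1.645) + Φ(−δ − 1.645) = Φ(0.921) + Φ(-4.210) = 0.8214 + 0.0000 = 0.8214.

Power ≈ 0.821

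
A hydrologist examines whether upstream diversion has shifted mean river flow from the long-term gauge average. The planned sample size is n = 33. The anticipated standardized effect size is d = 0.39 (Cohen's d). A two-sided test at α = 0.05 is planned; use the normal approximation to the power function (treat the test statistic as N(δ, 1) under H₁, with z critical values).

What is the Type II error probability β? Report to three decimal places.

Noncentrality parameter: δ = d·√n = 0.39 × √33 = 2.2404
Two-sided α = 0.05 → critical value z_{0.025} = 1.960.
Power = Φ(δ − 1.960) + Φ(−δ − 1.960) = Φ(0.280) + Φ(-4.200) = 0.6104 + 0.0000 = 0.6104.
Type II error: β = 1 − power = 1 − 0.6104 = 0.3896.

β ≈ 0.390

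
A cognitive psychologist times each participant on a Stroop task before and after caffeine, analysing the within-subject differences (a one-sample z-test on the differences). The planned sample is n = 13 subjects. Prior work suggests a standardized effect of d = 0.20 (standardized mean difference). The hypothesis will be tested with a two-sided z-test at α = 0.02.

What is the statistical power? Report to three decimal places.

Noncentrality parameter: λ = d·√n = 0.20 × √13 = 0.7211
Two-sided α = 0.02 → critical value z_{0.01} = 2.326.
Power = Φ(λ − 2.326) + Φ(−λ − 2.326) = Φ(-1.605) + Φ(-3.047) = 0.0542 + 0.0012 = 0.0554.

Power ≈ 0.055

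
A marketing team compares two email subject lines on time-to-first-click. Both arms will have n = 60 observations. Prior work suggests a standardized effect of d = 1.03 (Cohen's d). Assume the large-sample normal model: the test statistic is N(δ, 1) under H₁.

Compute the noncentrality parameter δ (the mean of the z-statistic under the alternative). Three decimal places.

The noncentrality parameter scales effect size by the design's sample-size factor: δ = d·√(n/2) = 1.03 × √(60/2) = 5.6415

δ ≈ 5.642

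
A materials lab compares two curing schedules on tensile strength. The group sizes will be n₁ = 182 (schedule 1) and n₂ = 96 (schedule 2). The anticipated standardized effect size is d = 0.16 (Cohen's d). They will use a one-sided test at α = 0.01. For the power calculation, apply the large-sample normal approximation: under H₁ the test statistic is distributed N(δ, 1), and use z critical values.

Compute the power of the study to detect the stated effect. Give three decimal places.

Power ≈ 0.145

Noncentrality parameter: δ = d / √(1/n₁ + 1/n₂) = 0.16 / √(1/182 + 1/96) = 1.2684
One-sided α = 0.01 → critical value z_{0.01} = 2.326.
Power = P(Z > 2.326 − δ) = Φ(-1.058) = 0.1450.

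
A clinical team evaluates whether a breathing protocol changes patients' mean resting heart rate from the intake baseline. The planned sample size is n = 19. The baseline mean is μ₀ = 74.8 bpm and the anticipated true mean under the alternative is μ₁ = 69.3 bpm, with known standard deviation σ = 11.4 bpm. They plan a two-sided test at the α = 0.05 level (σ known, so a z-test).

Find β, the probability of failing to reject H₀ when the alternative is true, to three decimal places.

Standardized effect: d = |μ₁ − μ₀| / σ = |69.3 − 74.8| / 11.4 = 0.4825
Noncentrality parameter: δ = d·√n = 0.4825 × √19 = 2.1030
Critical value for a two-sided test at α = 0.05: z_{α/2} = 1.960.
Power = Φ(δ − 1.960) + Φ(−δ − 1.960) = Φ(0.143) + Φ(-4.063) = 0.5569 + 0.0000 = 0.5569.
Type II error: β = 1 − power = 1 − 0.5569 = 0.4431.

β ≈ 0.443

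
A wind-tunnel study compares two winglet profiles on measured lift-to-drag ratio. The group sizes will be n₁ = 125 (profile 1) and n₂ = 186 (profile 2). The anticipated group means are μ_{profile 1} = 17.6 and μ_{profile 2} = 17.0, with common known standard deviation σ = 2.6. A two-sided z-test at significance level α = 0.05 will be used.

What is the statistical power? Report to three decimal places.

Standardized effect: d = |μ_{profile 1} − μ_{profile 2}| / σ = |17.6 − 17.0| / 2.6 = 0.2308
Noncentrality parameter: δ = d / √(1/n₁ + 1/n₂) = 0.2308 / √(1/125 + 1/186) = 1.9953
Two-sided α = 0.05 → critical value z_{0.025} = 1.960.
Power = Φ(δ − 1.960) + Φ(−δ − 1.960) = Φ(0.035) + Φ(-3.955) = 0.5141 + 0.0000 = 0.5141.

Power ≈ 0.514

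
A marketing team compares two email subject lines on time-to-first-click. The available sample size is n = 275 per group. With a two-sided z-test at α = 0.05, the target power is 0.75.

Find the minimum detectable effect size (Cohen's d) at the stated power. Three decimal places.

Required noncentrality: δ = z_{0.025} + z_{0.25} = 1.960 + 0.674 = 2.634.
(Lower-tail contribution to power is negligible for δ > 0.)
δ = d·√(n/2) ⇒ d = δ/√(n/2) = 2.634/√(275/2) = 0.2247.

d ≈ 0.225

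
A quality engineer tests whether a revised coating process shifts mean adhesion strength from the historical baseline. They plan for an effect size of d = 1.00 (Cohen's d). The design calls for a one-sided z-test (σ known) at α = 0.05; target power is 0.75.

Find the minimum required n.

For power 0.75 need Φ(δ − z_{0.05}) = 0.75, so δ = z_{0.05} + z_{0.25} = 1.645 + 0.674 = 2.319.
δ = d·√n ⇒ n = (δ/d)² = (2.319 / 1.00)² = 5.38.
Round up to the next whole unit.

n = 6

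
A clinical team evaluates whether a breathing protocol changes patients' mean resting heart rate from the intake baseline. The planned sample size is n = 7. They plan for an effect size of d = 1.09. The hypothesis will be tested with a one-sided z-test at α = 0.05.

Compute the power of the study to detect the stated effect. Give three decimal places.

Noncentrality parameter: δ = d·√n = 1.09 × √7 = 2.8839
Critical value for a one-sided test at α = 0.05: z_α = 1.645.
Power = P(Z > 1.645 − δ) = Φ(1.239) = 0.8923.

Power ≈ 0.892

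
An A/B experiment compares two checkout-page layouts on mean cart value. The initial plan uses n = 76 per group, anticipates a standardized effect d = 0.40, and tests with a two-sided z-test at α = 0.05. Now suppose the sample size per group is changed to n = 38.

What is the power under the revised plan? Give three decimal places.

Power ≈ 0.414

With n = 38 per group: δ = d·√(n/2) = 0.40 × √(38/2) = 1.7436. Critical value z_{0.025} = 1.960.
Revised power = Φ(δ − 1.960) + Φ(−δ − 1.960) = Φ(-0.216) + Φ(-3.704) = 0.4143 + 0.0001 = 0.4144.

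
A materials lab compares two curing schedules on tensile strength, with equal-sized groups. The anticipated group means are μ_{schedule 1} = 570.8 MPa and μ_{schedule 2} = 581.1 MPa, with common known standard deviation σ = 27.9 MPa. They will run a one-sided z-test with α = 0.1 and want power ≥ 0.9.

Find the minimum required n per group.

Standardized effect: d = |μ_{schedule 1} − μ_{schedule 2}| / σ = |570.8 − 581.1| / 27.9 = 0.3692
For power 0.9 need Φ(δ − z_{0.1}) = 0.9, so δ = z_{0.1} + z_{0.10} = 1.282 + 1.282 = 2.563.
δ = d·√(n/2) ⇒ n = 2(δ/d)² = 2 × (2.563 / 0.3692)² = 96.40.
Round up to the next whole unit.

n = 97 per group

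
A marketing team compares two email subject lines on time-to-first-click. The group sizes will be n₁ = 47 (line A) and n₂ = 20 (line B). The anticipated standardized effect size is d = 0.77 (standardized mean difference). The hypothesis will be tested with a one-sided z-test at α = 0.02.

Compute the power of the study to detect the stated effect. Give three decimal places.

Noncentrality parameter: δ = d / √(1/n₁ + 1/n₂) = 0.77 / √(1/47 + 1/20) = 2.8841
Critical value for a one-sided test at α = 0.02: z_α = 2.054.
Power = P(Z > 2.054 − δ) = Φ(0.830) = 0.7968.

Power ≈ 0.797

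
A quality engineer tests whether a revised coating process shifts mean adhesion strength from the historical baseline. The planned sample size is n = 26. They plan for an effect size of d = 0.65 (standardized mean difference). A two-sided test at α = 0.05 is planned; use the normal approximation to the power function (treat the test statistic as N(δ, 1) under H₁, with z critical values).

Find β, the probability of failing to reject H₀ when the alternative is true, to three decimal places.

β ≈ 0.088

Noncentrality parameter: δ = d·√n = 0.65 × √26 = 3.3144
Two-sided α = 0.05 → critical value z_{0.025} = 1.960.
Power = Φ(δ − 1.960) + Φ(−δ − 1.960) = Φ(1.354) + Φ(-5.274) = 0.9122 + 0.0000 = 0.9122.
Type II error: β = 1 − power = 1 − 0.9122 = 0.0878.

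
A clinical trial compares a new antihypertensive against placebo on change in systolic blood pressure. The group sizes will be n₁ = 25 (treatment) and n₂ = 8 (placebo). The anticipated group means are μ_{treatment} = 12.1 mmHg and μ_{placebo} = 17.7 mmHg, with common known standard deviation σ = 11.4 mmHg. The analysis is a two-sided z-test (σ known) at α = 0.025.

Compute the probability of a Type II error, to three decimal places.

Standardized effect: d = |μ_{treatment} − μ_{placebo}| / σ = |12.1 − 17.7| / 11.4 = 0.4912
Noncentrality parameter: δ = d / √(1/n₁ + 1/n₂) = 0.4912 / √(1/25 + 1/8) = 1.2093
Critical value for a two-sided test at α = 0.025: z_{α/2} = 2.241.
Power = Φ(δ − 2.241) + Φ(−δ − 2.241) = Φ(-1.032) + Φ(-3.451) = 0.1510 + 0.0003 = 0.1513.
Type II error: β = 1 − power = 1 − 0.1513 = 0.8487.

β ≈ 0.849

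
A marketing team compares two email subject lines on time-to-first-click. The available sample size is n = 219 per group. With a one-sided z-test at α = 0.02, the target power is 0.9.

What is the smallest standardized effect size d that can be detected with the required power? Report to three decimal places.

Required noncentrality: δ = z_{0.02} + z_{0.10} = 2.054 + 1.282 = 3.335.
δ = d·√(n/2) ⇒ d = δ/√(n/2) = 3.335/√(219/2) = 0.3187.

d ≈ 0.319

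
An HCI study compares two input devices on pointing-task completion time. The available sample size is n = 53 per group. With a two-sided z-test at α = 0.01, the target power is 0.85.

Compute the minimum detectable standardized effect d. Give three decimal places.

Need Φ(δ − 2.576) = 0.85, so δ = 2.576 + 1.036 = 3.612.
(The second rejection-region term Φ(−δ − z_{α/2}) is negligible and dropped.)
δ = d·√(n/2) ⇒ d = δ/√(n/2) = 3.612/√(53/2) = 0.7017.

d ≈ 0.702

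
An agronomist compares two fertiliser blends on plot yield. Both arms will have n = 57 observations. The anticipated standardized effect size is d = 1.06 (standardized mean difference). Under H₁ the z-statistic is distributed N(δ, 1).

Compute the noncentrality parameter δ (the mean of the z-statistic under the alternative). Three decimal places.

The noncentrality parameter scales effect size by the design's sample-size factor: δ = d·√(n/2) = 1.06 × √(57/2) = 5.6589

δ ≈ 5.659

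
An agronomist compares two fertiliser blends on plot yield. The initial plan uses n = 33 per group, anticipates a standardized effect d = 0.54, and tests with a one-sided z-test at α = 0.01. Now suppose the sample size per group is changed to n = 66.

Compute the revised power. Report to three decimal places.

Power ≈ 0.781

With n = 66 per group: δ = d·√(n/2) = 0.54 × √(66/2) = 3.1021. Critical value z_{0.01} = 2.326.
Revised power = P(Z > 2.326 − δ) = Φ(0.776) = 0.7810.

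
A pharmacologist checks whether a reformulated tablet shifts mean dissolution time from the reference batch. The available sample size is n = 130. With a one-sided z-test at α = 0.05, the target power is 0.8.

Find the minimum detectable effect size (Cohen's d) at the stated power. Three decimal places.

Required noncentrality: δ = z_{0.05} + z_{0.20} = 1.645 + 0.842 = 2.486.
δ = d·√n ⇒ d = δ/√n = 2.486/√130 = 0.2181.

d ≈ 0.218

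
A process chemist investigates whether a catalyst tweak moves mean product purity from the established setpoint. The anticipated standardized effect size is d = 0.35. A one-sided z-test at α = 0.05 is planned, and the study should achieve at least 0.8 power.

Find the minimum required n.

n = 51

For power 0.8 need Φ(δ − z_{0.05}) = 0.8, so δ = z_{0.05} + z_{0.20} = 1.645 + 0.842 = 2.486.
δ = d·√n ⇒ n = (δ/d)² = (2.486 / 0.35)² = 50.47.
Rounding up, n = 51.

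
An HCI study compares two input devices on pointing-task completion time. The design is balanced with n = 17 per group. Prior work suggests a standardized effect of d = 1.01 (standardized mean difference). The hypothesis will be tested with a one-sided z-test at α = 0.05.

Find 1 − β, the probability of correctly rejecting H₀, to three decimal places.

Power ≈ 0.903

Noncentrality parameter: δ = d·√(n/2) = 1.01 × √(17/2) = 2.9446
Critical value for a one-sided test at α = 0.05: z_α = 1.645.
Power = P(Z > 1.645 − δ) = Φ(1.300) = 0.9032.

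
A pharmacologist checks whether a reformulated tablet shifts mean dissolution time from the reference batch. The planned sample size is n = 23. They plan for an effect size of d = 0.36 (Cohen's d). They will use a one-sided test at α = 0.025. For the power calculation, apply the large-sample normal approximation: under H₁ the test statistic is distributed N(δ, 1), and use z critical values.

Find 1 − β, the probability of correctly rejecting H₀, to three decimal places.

Noncentrality parameter: λ = d·√n = 0.36 × √23 = 1.7265
One-sided α = 0.025 → critical value z_{0.025} = 1.960.
Power = Φ(λ − 1.960) = Φ(-0.233) = 0.4077.

Power ≈ 0.408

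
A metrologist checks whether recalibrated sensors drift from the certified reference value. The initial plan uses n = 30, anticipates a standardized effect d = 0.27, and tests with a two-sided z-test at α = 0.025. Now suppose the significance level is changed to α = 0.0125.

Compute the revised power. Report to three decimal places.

δ = d·√n = 0.27 × √30 = 1.4789 (unchanged). New critical value: z_{0.0063} = 2.498.
Revised power = Φ(δ − 2.498) + Φ(−δ − 2.498) = Φ(-1.019) + Φ(-3.977) = 0.1541 + 0.0000 = 0.1542.

Power ≈ 0.154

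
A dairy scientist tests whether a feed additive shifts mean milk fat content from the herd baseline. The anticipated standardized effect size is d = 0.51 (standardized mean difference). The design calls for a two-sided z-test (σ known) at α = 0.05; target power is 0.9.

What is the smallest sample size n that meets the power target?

n = 41

For power 0.9 need Φ(δ − z_{0.025}) = 0.9, so δ = z_{0.025} + z_{0.10} = 1.960 + 1.282 = 3.242.
(For δ > 0 the lower-tail rejection region contributes negligibly to power, so the one-term inversion is standard.)
δ = d·√n ⇒ n = (δ/d)² = (3.242 / 0.51)² = 40.40.
Round up to the next whole unit.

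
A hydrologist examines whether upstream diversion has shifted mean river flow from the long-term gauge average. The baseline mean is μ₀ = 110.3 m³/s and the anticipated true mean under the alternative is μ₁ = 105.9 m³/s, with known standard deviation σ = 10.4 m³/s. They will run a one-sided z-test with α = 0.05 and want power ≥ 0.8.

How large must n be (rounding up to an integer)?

n = 35

Standardized effect: d = |μ₁ − μ₀| / σ = |105.9 − 110.3| / 10.4 = 0.4231
Set Φ(δ − 1.645) = 0.8; then δ − 1.645 = Φ⁻¹(0.8) = 0.842, giving δ = 2.486.
δ = d·√n ⇒ n = (δ/d)² = (2.486 / 0.4231)² = 34.54.
Round up to the next whole unit.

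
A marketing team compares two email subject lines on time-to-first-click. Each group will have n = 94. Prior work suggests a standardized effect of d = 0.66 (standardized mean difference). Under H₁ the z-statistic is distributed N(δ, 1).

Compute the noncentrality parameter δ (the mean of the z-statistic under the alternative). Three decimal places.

δ = d·√(n/2) = 0.66 × √(94/2) = 4.5247

δ ≈ 4.525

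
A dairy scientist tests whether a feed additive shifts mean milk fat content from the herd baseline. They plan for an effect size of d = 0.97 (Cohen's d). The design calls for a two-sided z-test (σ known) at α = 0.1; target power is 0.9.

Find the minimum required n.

n = 10

For power 0.9 need Φ(δ − z_{0.05}) = 0.9, so δ = z_{0.05} + z_{0.10} = 1.645 + 1.282 = 2.926.
(Ignoring the negligible lower-tail rejection probability gives the usual closed-form inversion.)
δ = d·√n ⇒ n = (δ/d)² = (2.926 / 0.97)² = 9.10.
Round up to the next whole unit.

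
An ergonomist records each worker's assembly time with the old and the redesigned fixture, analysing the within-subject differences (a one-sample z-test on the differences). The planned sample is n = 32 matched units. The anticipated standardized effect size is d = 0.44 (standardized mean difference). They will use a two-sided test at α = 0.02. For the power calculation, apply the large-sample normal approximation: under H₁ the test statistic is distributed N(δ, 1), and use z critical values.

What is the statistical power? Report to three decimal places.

Noncentrality parameter: δ = d·√n = 0.44 × √32 = 2.4890
Two-sided α = 0.02 → critical value z_{0.01} = 2.326.
Power = Φ(δ − 2.326) + Φ(−δ − 2.326) = Φ(0.163) + Φ(-4.815) = 0.5646 + 0.0000 = 0.5646.

Power ≈ 0.565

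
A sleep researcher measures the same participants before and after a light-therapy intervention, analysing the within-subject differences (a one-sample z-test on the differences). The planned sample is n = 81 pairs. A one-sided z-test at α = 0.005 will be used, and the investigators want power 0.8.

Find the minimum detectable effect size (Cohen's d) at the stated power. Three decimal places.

d ≈ 0.380

Need Φ(δ − 2.576) = 0.8, so δ = 2.576 + 0.842 = 3.417.
δ = d·√n ⇒ d = δ/√n = 3.417/√81 = 0.3797.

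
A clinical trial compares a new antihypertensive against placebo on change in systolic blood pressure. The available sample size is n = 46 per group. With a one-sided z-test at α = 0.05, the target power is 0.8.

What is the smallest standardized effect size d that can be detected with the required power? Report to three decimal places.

d ≈ 0.518

Required noncentrality: δ = z_{0.05} + z_{0.20} = 1.645 + 0.842 = 2.486.
δ = d·√(n/2) ⇒ d = δ/√(n/2) = 2.486/√(46/2) = 0.5185.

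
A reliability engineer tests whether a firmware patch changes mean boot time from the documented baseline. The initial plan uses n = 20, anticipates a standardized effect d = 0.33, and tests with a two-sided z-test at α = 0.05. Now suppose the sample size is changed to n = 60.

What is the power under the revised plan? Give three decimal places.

With n = 60: δ = d·√n = 0.33 × √60 = 2.5562. Critical value z_{0.025} = 1.960.
Revised power = Φ(δ − 1.960) + Φ(−δ − 1.960) = Φ(0.596) + Φ(-4.516) = 0.7245 + 0.0000 = 0.7245.

Power ≈ 0.724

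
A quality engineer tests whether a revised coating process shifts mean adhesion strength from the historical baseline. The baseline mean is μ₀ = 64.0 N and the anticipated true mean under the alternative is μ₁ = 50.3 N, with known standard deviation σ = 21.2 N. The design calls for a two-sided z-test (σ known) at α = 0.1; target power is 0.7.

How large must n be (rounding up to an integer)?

Standardized effect: d = |μ₁ − μ₀| / σ = |50.3 − 64.0| / 21.2 = 0.6462
Set Φ(δ − 1.645) = 0.7; then δ − 1.645 = Φ⁻¹(0.7) = 0.524, giving δ = 2.169.
(Ignoring the negligible lower-tail rejection probability gives the usual closed-form inversion.)
δ = d·√n ⇒ n = (δ/d)² = (2.169 / 0.6462)² = 11.27.
Rounding up, n = 12.

n = 12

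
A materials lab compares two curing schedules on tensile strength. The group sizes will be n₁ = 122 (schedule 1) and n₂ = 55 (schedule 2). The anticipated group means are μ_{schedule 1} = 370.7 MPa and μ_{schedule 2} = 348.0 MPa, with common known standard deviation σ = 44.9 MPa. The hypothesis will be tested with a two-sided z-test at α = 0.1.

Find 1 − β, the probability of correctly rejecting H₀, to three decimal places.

Power ≈ 0.929

Standardized effect: d = |μ_{schedule 1} − μ_{schedule 2}| / σ = |370.7 − 348.0| / 44.9 = 0.5056
Noncentrality parameter: δ = d / √(1/n₁ + 1/n₂) = 0.5056 / √(1/122 + 1/55) = 3.1128
Two-sided α = 0.1 → critical value z_{0.05} = 1.645.
Power = Φ(δ − 1.645) + Φ(−δ − 1.645) = Φ(1.468) + Φ(-4.758) = 0.9289 + 0.0000 = 0.9289.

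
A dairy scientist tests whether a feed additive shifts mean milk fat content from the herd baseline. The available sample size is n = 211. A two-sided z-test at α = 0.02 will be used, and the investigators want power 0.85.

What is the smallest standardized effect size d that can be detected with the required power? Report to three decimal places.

d ≈ 0.232

Need Φ(δ − 2.326) = 0.85, so δ = 2.326 + 1.036 = 3.363.
(The second rejection-region term Φ(−δ − z_{α/2}) is negligible and dropped.)
δ = d·√n ⇒ d = δ/√n = 3.363/√211 = 0.2315.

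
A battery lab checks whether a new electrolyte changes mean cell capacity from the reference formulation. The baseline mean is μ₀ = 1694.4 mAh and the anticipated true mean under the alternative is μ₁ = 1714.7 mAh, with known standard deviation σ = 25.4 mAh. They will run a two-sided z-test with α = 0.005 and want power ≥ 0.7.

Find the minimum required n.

Standardized effect: d = |μ₁ − μ₀| / σ = |1714.7 − 1694.4| / 25.4 = 0.7992
For power 0.7 need Φ(δ − z_{0.0025}) = 0.7, so δ = z_{0.0025} + z_{0.30} = 2.807 + 0.524 = 3.331.
(The Φ(−δ − z_{α/2}) term is vanishingly small for δ > 0 and is dropped in the standard sample-size formula.)
δ = d·√n ⇒ n = (δ/d)² = (3.331 / 0.7992)² = 17.38.
Round up to the next whole unit.

n = 18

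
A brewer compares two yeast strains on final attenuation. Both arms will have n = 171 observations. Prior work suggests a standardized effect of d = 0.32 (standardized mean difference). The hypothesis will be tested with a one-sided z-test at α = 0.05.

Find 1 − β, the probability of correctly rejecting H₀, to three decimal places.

Noncentrality parameter: δ = d·√(n/2) = 0.32 × √(171/2) = 2.9589
Critical value for a one-sided test at α = 0.05: z_α = 1.645.
Power = P(Z > 1.645 − δ) = Φ(1.314) = 0.9056.

Power ≈ 0.906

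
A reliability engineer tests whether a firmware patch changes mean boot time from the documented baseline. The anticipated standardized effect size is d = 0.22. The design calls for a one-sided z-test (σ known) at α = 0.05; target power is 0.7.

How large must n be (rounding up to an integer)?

n = 98

For power 0.7 need Φ(δ − z_{0.05}) = 0.7, so δ = z_{0.05} + z_{0.30} = 1.645 + 0.524 = 2.169.
δ = d·√n ⇒ n = (δ/d)² = (2.169 / 0.22)² = 97.22.
Round up to the next whole unit.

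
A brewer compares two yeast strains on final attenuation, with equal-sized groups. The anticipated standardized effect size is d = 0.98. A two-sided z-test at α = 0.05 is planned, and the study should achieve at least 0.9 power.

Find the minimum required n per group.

For power 0.9 need Φ(δ − z_{0.025}) = 0.9, so δ = z_{0.025} + z_{0.10} = 1.960 + 1.282 = 3.242.
(The Φ(−δ − z_{α/2}) term is vanishingly small for δ > 0 and is dropped in the standard sample-size formula.)
δ = d·√(n/2) ⇒ n = 2(δ/d)² = 2 × (3.242 / 0.98)² = 21.88.
Rounding up, n = 22 per group.

n = 22 per group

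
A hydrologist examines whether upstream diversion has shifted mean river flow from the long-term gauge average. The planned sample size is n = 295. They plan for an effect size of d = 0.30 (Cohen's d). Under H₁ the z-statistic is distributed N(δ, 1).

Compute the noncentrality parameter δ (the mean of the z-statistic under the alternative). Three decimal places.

δ ≈ 5.153

δ = d·√n = 0.30 × √295 = 5.1527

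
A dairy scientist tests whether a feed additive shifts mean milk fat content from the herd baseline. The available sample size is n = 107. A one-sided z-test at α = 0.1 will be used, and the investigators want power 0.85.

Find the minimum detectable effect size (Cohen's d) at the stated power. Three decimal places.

d ≈ 0.224

Need Φ(δ − 1.282) = 0.85, so δ = 1.282 + 1.036 = 2.318.
δ = d·√n ⇒ d = δ/√n = 2.318/√107 = 0.2241.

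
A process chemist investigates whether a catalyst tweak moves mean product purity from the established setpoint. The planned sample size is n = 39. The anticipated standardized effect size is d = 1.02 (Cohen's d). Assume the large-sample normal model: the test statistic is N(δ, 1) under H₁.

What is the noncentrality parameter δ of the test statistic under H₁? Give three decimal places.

δ ≈ 6.370

δ = d·√n = 1.02 × √39 = 6.3699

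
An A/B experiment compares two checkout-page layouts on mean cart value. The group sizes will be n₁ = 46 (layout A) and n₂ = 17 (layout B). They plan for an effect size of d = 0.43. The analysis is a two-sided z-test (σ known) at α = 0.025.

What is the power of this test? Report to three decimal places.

Noncentrality parameter: δ = d / √(1/n₁ + 1/n₂) = 0.43 / √(1/46 + 1/17) = 1.5150
Two-sided α = 0.025 → critical value z_{0.0125} = 2.241.
Power = Φ(δ − 2.241) + Φ(−δ − 2.241) = Φ(-0.726) + Φ(-3.756) = 0.2338 + 0.0001 = 0.2339.

Power ≈ 0.234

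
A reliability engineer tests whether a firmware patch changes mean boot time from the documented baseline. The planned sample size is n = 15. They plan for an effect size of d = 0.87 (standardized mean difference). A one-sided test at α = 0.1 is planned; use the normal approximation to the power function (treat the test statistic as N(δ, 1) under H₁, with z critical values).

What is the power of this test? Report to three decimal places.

Noncentrality parameter: δ = d·√n = 0.87 × √15 = 3.3695
One-sided α = 0.1 → critical value z_{0.1} = 1.282.
Power = Φ(δ − 1.282) = Φ(2.088) = 0.9816.

Power ≈ 0.982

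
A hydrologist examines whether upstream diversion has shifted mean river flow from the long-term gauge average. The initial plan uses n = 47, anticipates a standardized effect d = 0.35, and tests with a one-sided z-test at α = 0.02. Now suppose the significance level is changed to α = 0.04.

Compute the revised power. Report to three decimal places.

Power ≈ 0.742

δ = d·√n = 0.35 × √47 = 2.3995 (unchanged). New critical value: z_{0.04} = 1.751.
Revised power = P(Z > 1.751 − δ) = Φ(0.649) = 0.7418.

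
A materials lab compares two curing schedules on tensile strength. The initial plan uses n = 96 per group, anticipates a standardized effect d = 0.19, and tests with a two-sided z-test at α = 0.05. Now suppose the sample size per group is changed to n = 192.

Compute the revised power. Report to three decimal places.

With n = 192 per group: δ = d·√(n/2) = 0.19 × √(192/2) = 1.8616. Critical value z_{0.025} = 1.960.
Revised power = Φ(δ − 1.960) + Φ(−δ − 1.960) = Φ(-0.098) + Φ(-3.822) = 0.4608 + 0.0001 = 0.4609.

Power ≈ 0.461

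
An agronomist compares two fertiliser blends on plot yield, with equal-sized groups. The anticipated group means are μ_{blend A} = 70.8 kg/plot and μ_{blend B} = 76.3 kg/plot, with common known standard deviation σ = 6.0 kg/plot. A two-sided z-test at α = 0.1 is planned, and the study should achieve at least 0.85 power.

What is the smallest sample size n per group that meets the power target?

n = 18 per group

Standardized effect: d = |μ_{blend A} − μ_{blend B}| / σ = |70.8 − 76.3| / 6.0 = 0.9167
Set Φ(δ − 1.645) = 0.85; then δ − 1.645 = Φ⁻¹(0.85) = 1.036, giving δ = 2.681.
(The Φ(−δ − z_{α/2}) term is vanishingly small for δ > 0 and is dropped in the standard sample-size formula.)
δ = d·√(n/2) ⇒ n = 2(δ/d)² = 2 × (2.681 / 0.9167)² = 17.11.
Rounding up, n = 18 per group.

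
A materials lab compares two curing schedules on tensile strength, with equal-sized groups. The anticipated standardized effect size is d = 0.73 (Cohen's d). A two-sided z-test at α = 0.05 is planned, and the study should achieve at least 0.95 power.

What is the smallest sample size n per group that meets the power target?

For power 0.95 need Φ(δ − z_{0.025}) = 0.95, so δ = z_{0.025} + z_{0.05} = 1.960 + 1.645 = 3.605.
(For δ > 0 the lower-tail rejection region contributes negligibly to power, so the one-term inversion is standard.)
δ = d·√(n/2) ⇒ n = 2(δ/d)² = 2 × (3.605 / 0.73)² = 48.77.
Round up to the next whole unit.

n = 49 per group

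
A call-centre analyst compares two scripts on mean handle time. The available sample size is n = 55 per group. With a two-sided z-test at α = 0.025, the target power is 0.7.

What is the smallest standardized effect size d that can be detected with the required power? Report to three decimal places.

Need Φ(δ − 2.241) = 0.7, so δ = 2.241 + 0.524 = 2.766.
(The second rejection-region term Φ(−δ − z_{α/2}) is negligible and dropped.)
δ = d·√(n/2) ⇒ d = δ/√(n/2) = 2.766/√(55/2) = 0.5274.

d ≈ 0.527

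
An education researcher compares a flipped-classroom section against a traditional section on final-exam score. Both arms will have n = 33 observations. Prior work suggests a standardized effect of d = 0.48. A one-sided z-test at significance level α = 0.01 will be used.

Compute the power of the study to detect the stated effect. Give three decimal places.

Power ≈ 0.353

Noncentrality parameter: δ = d·√(n/2) = 0.48 × √(33/2) = 1.9498
Critical value for a one-sided test at α = 0.01: z_α = 2.326.
Power = Φ(δ − 2.326) = Φ(-0.377) = 0.3532.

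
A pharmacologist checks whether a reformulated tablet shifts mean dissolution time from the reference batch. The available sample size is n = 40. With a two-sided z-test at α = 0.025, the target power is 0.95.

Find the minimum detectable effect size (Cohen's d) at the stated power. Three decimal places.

d ≈ 0.614

Required noncentrality: δ = z_{0.0125} + z_{0.05} = 2.241 + 1.645 = 3.886.
(The second rejection-region term Φ(−δ − z_{α/2}) is negligible and dropped.)
δ = d·√n ⇒ d = δ/√n = 3.886/√40 = 0.6145.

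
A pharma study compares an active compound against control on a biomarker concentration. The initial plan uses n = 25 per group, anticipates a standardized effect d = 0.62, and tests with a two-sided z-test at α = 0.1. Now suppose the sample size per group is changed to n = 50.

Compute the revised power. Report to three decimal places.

With n = 50 per group: δ = d·√(n/2) = 0.62 × √(50/2) = 3.1000. Critical value z_{0.05} = 1.645.
Revised power = Φ(δ − 1.645) + Φ(−δ − 1.645) = Φ(1.455) + Φ(-4.745) = 0.9272 + 0.0000 = 0.9272.

Power ≈ 0.927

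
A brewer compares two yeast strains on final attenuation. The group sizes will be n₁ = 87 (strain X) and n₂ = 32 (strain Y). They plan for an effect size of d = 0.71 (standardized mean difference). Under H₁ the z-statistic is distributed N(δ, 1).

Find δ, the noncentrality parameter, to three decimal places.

The noncentrality parameter scales effect size by the design's sample-size factor: δ = d / √(1/n₁ + 1/n₂) = 0.71 / √(1/87 + 1/32) = 3.4342

δ ≈ 3.434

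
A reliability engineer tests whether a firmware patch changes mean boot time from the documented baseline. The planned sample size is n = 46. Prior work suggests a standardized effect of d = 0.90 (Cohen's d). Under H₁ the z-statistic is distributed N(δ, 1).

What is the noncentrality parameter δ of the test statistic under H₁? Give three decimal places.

The noncentrality parameter scales effect size by the design's sample-size factor: δ = d·√n = 0.90 × √46 = 6.1041

δ ≈ 6.104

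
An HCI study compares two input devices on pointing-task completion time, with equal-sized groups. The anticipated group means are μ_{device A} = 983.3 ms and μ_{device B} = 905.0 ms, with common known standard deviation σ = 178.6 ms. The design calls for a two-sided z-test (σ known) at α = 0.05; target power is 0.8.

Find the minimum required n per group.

n = 82 per group

Standardized effect: d = |μ_{device A} − μ_{device B}| / σ = |983.3 − 905.0| / 178.6 = 0.4384
For power 0.8 need Φ(δ − z_{0.025}) = 0.8, so δ = z_{0.025} + z_{0.20} = 1.960 + 0.842 = 2.802.
(The Φ(−δ − z_{α/2}) term is vanishingly small for δ > 0 and is dropped in the standard sample-size formula.)
δ = d·√(n/2) ⇒ n = 2(δ/d)² = 2 × (2.802 / 0.4384)² = 81.67.
Round up to the next whole unit.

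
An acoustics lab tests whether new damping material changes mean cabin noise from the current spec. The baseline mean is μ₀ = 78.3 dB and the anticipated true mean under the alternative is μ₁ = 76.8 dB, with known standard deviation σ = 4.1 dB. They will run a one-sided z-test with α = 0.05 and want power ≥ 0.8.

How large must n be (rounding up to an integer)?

Standardized effect: d = |μ₁ − μ₀| / σ = |76.8 − 78.3| / 4.1 = 0.3659
Set Φ(δ − 1.645) = 0.8; then δ − 1.645 = Φ⁻¹(0.8) = 0.842, giving δ = 2.486.
δ = d·√n ⇒ n = (δ/d)² = (2.486 / 0.3659)² = 46.19.
Rounding up, n = 47.

n = 47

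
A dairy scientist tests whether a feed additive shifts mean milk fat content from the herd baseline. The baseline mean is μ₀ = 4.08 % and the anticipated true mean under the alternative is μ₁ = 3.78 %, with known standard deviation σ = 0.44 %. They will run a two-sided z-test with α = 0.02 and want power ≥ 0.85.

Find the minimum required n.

n = 25

Standardized effect: d = |μ₁ − μ₀| / σ = |3.78 − 4.08| / 0.44 = 0.6818
For power 0.85 need Φ(δ − z_{0.01}) = 0.85, so δ = z_{0.01} + z_{0.15} = 2.326 + 1.036 = 3.363.
(The Φ(−δ − z_{α/2}) term is vanishingly small for δ > 0 and is dropped in the standard sample-size formula.)
δ = d·√n ⇒ n = (δ/d)² = (3.363 / 0.6818)² = 24.33.
Rounding up, n = 25.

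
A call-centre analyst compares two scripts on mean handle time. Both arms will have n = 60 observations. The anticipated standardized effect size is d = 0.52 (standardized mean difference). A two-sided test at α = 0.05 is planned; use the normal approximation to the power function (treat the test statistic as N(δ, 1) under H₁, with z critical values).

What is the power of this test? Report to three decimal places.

Noncentrality parameter: δ = d·√(n/2) = 0.52 × √(60/2) = 2.8482
Two-sided α = 0.05 → critical value z_{0.025} = 1.960.
Power = Φ(δ − 1.960) + Φ(−δ − 1.960) = Φ(0.888) + Φ(-4.808) = 0.8128 + 0.0000 = 0.8128.

Power ≈ 0.813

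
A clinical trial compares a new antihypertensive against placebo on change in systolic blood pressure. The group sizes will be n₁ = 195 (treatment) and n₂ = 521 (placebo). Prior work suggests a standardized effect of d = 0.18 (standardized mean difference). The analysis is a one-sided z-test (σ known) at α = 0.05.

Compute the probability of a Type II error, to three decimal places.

Noncentrality parameter: δ = d / √(1/n₁ + 1/n₂) = 0.18 / √(1/195 + 1/521) = 2.1441
One-sided α = 0.05 → critical value z_{0.05} = 1.645.
Power = P(Z > 1.645 − δ) = Φ(0.499) = 0.6912.
Type II error: β = 1 − power = 1 − 0.6912 = 0.3088.

β ≈ 0.309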